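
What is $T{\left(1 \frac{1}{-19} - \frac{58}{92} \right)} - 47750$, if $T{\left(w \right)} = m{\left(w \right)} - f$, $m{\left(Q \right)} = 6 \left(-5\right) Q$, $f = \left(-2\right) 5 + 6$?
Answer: $- \frac{20856047}{437} \approx -47726.0$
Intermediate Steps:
$f = -4$ ($f = -10 + 6 = -4$)
$m{\left(Q \right)} = - 30 Q$
$T{\left(w \right)} = 4 - 30 w$ ($T{\left(w \right)} = - 30 w - -4 = - 30 w + 4 = 4 - 30 w$)
$T{\left(1 \frac{1}{-19} - \frac{58}{92} \right)} - 47750 = \left(4 - 30 \left(1 \frac{1}{-19} - \frac{58}{92}\right)\right) - 47750 = \left(4 - 30 \left(1 \left(- \frac{1}{19}\right) - \frac{29}{46}\right)\right) - 47750 = \left(4 - 30 \left(- \frac{1}{19} - \frac{29}{46}\right)\right) - 47750 = \left(4 - - \frac{8955}{437}\right) - 47750 = \left(4 + \frac{8955}{437}\right) - 47750 = \frac{10703}{437} - 47750 = - \frac{20856047}{437}$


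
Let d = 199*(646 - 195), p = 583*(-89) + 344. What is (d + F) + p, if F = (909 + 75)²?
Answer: 1006462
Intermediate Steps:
F = 968256 (F = 984² = 968256)
p = -51543 (p = -51887 + 344 = -51543)
d = 89749 (d = 199*451 = 89749)
(d + F) + p = (89749 + 968256) - 51543 = 1058005 - 51543 = 1006462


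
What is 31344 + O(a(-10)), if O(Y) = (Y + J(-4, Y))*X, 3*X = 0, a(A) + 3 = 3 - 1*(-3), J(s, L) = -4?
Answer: 31344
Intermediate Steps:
a(A) = 3 (a(A) = -3 + (3 - 1*(-3)) = -3 + (3 + 3) = -3 + 6 = 3)
X = 0 (X = (⅓)*0 = 0)
O(Y) = 0 (O(Y) = (Y - 4)*0 = (-4 + Y)*0 = 0)
31344 + O(a(-10)) = 31344 + 0 = 31344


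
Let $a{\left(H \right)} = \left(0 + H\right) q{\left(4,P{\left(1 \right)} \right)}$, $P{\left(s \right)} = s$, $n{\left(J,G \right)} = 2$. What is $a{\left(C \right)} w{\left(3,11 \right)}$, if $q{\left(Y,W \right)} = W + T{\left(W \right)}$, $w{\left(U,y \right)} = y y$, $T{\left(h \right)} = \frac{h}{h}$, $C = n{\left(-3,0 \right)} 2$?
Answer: $968$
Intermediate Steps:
$C = 4$ ($C = 2 \cdot 2 = 4$)
$T{\left(h \right)} = 1$
$w{\left(U,y \right)} = y^{2}$
$q{\left(Y,W \right)} = 1 + W$ ($q{\left(Y,W \right)} = W + 1 = 1 + W$)
$a{\left(H \right)} = 2 H$ ($a{\left(H \right)} = \left(0 + H\right) \left(1 + 1\right) = H 2 = 2 H$)
$a{\left(C \right)} w{\left(3,11 \right)} = 2 \cdot 4 \cdot 11^{2} = 8 \cdot 121 = 968$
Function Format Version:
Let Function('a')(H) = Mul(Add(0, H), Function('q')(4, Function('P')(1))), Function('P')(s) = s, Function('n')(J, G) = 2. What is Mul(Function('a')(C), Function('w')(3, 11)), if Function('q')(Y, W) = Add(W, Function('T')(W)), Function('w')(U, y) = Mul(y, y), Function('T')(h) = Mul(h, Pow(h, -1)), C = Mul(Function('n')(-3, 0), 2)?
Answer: 968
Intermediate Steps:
C = 4 (C = Mul(2, 2) = 4)
Function('T')(h) = 1
Function('w')(U, y) = Pow(y, 2)
Function('q')(Y, W) = Add(1, W) (Function('q')(Y, W) = Add(W, 1) = Add(1, W))
Function('a')(H) = Mul(2, H) (Function('a')(H) = Mul(Add(0, H), Add(1, 1)) = Mul(H, 2) = Mul(2, H))
Mul(Function('a')(C), Function('w')(3, 11)) = Mul(Mul(2, 4), Pow(11, 2)) = Mul(8, 121) = 968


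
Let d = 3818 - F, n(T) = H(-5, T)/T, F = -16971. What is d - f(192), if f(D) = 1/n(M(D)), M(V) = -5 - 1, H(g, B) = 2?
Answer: 20792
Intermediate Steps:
M(V) = -6
n(T) = 2/T
f(D) = -3 (f(D) = 1/(2/(-6)) = 1/(2*(-1/6)) = 1/(-1/3) = -3)
d = 20789 (d = 3818 - 1*(-16971) = 3818 + 16971 = 20789)
d - f(192) = 20789 - 1*(-3) = 20789 + 3 = 20792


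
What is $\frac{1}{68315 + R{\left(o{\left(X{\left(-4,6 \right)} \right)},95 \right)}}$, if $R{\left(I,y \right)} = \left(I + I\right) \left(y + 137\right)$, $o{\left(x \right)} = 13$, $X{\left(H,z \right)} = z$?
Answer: $\frac{1}{74347} \approx 1.345 \cdot 10^{-5}$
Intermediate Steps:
$R{\left(I,y \right)} = 2 I \left(137 + y\right)$
$\frac{1}{68315 + R{\left(o{\left(X{\left(-4,6 \right)} \right)},95 \right)}} = \frac{1}{68315 + 2 \cdot 13 \left(137 + 95\right)} = \frac{1}{68315 + 2 \cdot 13 \cdot 232} = \frac{1}{68315 + 6032} = \frac{1}{74347}$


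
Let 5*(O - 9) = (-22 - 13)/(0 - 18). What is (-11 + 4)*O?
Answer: -1183/18 ≈ -65.722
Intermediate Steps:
O = 169/18 (O = 9 + ((-22 - 13)/(0 - 18))/5 = 9 + (-35/(-18))/5 = 9 + (-35*(-1/18))/5 = 9 + (⅕)*(35/18) = 9 + 7/18 = 169/18 ≈ 9.3889)
(-11 + 4)*O = (-11 + 4)*(169/18) = -7*169/18 = -1183/18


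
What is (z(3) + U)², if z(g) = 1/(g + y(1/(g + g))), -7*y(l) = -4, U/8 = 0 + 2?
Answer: 165649/625 ≈ 265.04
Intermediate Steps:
U = 16 (U = 8*(0 + 2) = 8*2 = 16)
y(l) = 4/7 (y(l) = -⅐*(-4) = 4/7)
z(g) = 1/(4/7 + g) (z(g) = 1/(g + 4/7) = 1/(4/7 + g))
(z(3) + U)² = (7/(4 + 7*3) + 16)² = (7/(4 + 21) + 16)² = (7/25 + 16)² = (407/25)² = 165649/625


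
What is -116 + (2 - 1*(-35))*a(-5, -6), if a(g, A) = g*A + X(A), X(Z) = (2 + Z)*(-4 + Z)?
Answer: 2474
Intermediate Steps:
X(Z) = (-4 + Z)*(2 + Z)
a(g, A) = -8 + A**2 - 2*A + A*g (a(g, A) = g*A + (-8 + A**2 - 2*A) = A*g + (-8 + A**2 - 2*A) = -8 + A**2 - 2*A + A*g)
-116 + (2 - 1*(-35))*a(-5, -6) = -116 + (2 - 1*(-35))*(-8 + (-6)**2 - 2*(-6) - 6*(-5)) = -116 + (2 + 35)*(-8 + 36 + 12 + 30) = -116 + 37*70 = -116 + 2590 = 2474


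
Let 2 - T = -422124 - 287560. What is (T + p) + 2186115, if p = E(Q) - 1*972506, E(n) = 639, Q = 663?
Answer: 1923934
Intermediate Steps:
T = 709686 (T = 2 - (-422124 - 287560) = 2 - 1*(-709684) = 2 + 709684 = 709686)
p = -971867 (p = 639 - 1*972506 = 639 - 972506 = -971867)
(T + p) + 2186115 = (709686 - 971867) + 2186115 = -262181 + 2186115 = 1923934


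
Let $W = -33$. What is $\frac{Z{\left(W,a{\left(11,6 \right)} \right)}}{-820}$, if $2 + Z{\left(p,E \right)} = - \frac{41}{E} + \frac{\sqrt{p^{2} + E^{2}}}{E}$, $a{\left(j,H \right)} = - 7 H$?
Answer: $\frac{43}{34440} + \frac{\sqrt{317}}{11480} \approx 0.0027995$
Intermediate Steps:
$Z{\left(p,E \right)} = -2 - \frac{41}{E} + \frac{\sqrt{E^{2} + p^{2}}}{E}$ ($Z{\left(p,E \right)} = -2 + \left(- \frac{41}{E} + \frac{\sqrt{p^{2} + E^{2}}}{E}\right) = -2 + \left(- \frac{41}{E} + \frac{\sqrt{E^{2} + p^{2}}}{E}\right) = -2 - \frac{41}{E} + \frac{\sqrt{E^{2} + p^{2}}}{E}$)
$\frac{Z{\left(W,a{\left(11,6 \right)} \right)}}{-820} = \frac{\frac{1}{\left(-7\right) 6} \left(-41 + \sqrt{\left(\left(-7\right) 6\right)^{2} + \left(-33\right)^{2}} - 2 \left(\left(-7\right) 6\right)\right)}{-820} = \frac{-41 + \sqrt{\left(-42\right)^{2} + 1089} - -84}{-42} \left(- \frac{1}{820}\right) = - \frac{-41 + \sqrt{1764 + 1089} + 84}{42} \left(- \frac{1}{820}\right) = - \frac{-41 + \sqrt{2853} + 84}{42} \left(- \frac{1}{820}\right) = - \frac{-41 + 3 \sqrt{317} + 84}{42} \left(- \frac{1}{820}\right) = - \frac{43 + 3 \sqrt{317}}{42} \left(- \frac{1}{820}\right) = \left(- \frac{43}{42} - \frac{\sqrt{317}}{14}\right) \left(- \frac{1}{820}\right) = \frac{43}{34440} + \frac{\sqrt{317}}{11480}$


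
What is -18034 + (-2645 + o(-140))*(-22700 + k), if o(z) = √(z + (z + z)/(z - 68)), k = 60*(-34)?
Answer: 65419266 - 12370*I*√93730/13 ≈ 6.5419e+7 - 2.9132e+5*I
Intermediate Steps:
k = -2040
o(z) = √(z + 2*z/(-68 + z)) (o(z) = √(z + (2*z)/(-68 + z)) = √(z + 2*z/(-68 + z)))
-18034 + (-2645 + o(-140))*(-22700 + k) = -18034 + (-2645 + √(-140*(-66 - 140)/(-68 - 140)))*(-22700 - 2040) = -18034 + (-2645 + √(-140*(-206)/(-208)))*(-24740) = -18034 + (-2645 + √(-140*(-1/208)*(-206)))*(-24740) = -18034 + (-2645 + √(-3605/26))*(-24740) = -18034 + (-2645 + I*√93730/26)*(-24740) = -18034 + (65437300 - 12370*I*√93730/13) = 65419266 - 12370*I*√93730/13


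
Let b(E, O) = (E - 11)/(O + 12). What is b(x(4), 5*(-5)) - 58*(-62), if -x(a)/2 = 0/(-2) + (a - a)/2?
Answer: 46759/13 ≈ 3596.8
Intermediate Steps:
x(a) = 0 (x(a) = -2*(0/(-2) + (a - a)/2) = -2*(0*(-½) + 0*(½)) = -2*(0 + 0) = -2*0 = 0)
b(E, O) = (-11 + E)/(12 + O)
b(x(4), 5*(-5)) - 58*(-62) = (-11 + 0)/(12 + 5*(-5)) - 58*(-62) = -11/(12 - 25) + 3596 = -11/(-13) + 3596 = -1/13*(-11) + 3596 = 11/13 + 3596 = 46759/13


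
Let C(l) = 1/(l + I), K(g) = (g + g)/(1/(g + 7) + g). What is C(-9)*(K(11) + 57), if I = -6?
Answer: -3913/995 ≈ -3.9327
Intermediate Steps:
K(g) = 2*g/(g + 1/(7 + g)) (K(g) = (2*g)/(1/(7 + g) + g) = (2*g)/(g + 1/(7 + g)) = 2*g/(g + 1/(7 + g)))
C(l) = 1/(-6 + l) (C(l) = 1/(l - 6) = 1/(-6 + l))
C(-9)*(K(11) + 57) = (2*11*(7 + 11)/(1 + 11² + 7*11) + 57)/(-6 - 9) = (2*11*18/(1 + 121 + 77) + 57)/(-15) = -(2*11*18/199 + 57)/15 = -(2*11*(1/199)*18 + 57)/15 = -(396/199 + 57)/15 = -1/15*11739/199 = -3913/995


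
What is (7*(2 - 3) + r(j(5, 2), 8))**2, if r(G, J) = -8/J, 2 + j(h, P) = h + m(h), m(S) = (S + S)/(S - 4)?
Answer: 64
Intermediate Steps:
m(S) = 2*S/(-4 + S) (m(S) = (2*S)/(-4 + S) = 2*S/(-4 + S))
j(h, P) = -2 + h + 2*h/(-4 + h) (j(h, P) = -2 + (h + 2*h/(-4 + h)) = -2 + h + 2*h/(-4 + h))
(7*(2 - 3) + r(j(5, 2), 8))**2 = (7*(2 - 3) - 8/8)**2 = (7*(-1) - 8*1/8)**2 = (-7 - 1)**2 = (-8)**2 = 64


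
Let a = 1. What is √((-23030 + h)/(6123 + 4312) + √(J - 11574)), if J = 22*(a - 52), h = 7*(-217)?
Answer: √(-256168815 + 5008904350*I*√6)/10435 ≈ 7.4279 + 7.5846*I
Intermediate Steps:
h = -1519
J = -1122 (J = 22*(1 - 52) = 22*(-51) = -1122)
√((-23030 + h)/(6123 + 4312) + √(J - 11574)) = √((-23030 - 1519)/(6123 + 4312) + √(-1122 - 11574)) = √(-24549/10435 + √(-12696)) = √(-24549*1/10435 + 46*I*√6) = √(-24549/10435 + 46*I*√6)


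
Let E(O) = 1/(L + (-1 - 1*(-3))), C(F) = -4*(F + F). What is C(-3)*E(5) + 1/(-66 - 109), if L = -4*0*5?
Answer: 2099/175 ≈ 11.994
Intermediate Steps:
C(F) = -8*F
L = 0 (L = 0*5 = 0)
E(O) = ½ (E(O) = 1/(0 + (-1 - 1*(-3))) = 1/(0 + (-1 + 3)) = 1/(0 + 2) = 1/2 = ½)
C(-3)*E(5) + 1/(-66 - 109) = -8*(-3)*(½) + 1/(-66 - 109) = 24*(½) + 1/(-175) = 12 - 1/175 = 2099/175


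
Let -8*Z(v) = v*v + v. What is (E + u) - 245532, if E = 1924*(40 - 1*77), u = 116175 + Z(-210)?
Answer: -824125/4 ≈ -2.0603e+5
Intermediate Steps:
Z(v) = -v/8 - v²/8 (Z(v) = -(v*v + v)/8 = -(v² + v)/8 = -(v + v²)/8 = -v/8 - v²/8)
u = 442755/4 (u = 116175 - ⅛*(-210)*(1 - 210) = 116175 - ⅛*(-210)*(-209) = 116175 - 21945/4 = 442755/4 ≈ 1.1069e+5)
E = -71188 (E = 1924*(40 - 77) = 1924*(-37) = -71188)
(E + u) - 245532 = (-71188 + 442755/4) - 245532 = 158003/4 - 245532 = -824125/4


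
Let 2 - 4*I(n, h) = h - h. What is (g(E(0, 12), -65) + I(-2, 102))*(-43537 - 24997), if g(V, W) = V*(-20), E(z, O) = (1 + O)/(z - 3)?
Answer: -17921641/3 ≈ -5.9739e+6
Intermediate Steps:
I(n, h) = 1/2 (I(n, h) = 1/2 - (h - h)/4 = 1/2 - 1/4*0 = 1/2 + 0 = 1/2)
E(z, O) = (1 + O)/(-3 + z)
g(V, W) = -20*V
(g(E(0, 12), -65) + I(-2, 102))*(-43537 - 24997) = (-20*(1 + 12)/(-3 + 0) + 1/2)*(-43537 - 24997) = (-20*13/(-3) + 1/2)*(-68534) = (-(-20)*13/3 + 1/2)*(-68534) = (-20*(-13/3) + 1/2)*(-68534) = (260/3 + 1/2)*(-68534) = (523/6)*(-68534) = -17921641/3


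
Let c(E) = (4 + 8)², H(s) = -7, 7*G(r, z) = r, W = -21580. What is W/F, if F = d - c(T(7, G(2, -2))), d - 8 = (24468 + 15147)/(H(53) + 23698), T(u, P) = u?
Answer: 13109020/81599 ≈ 160.65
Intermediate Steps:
G(r, z) = r/7
d = 76381/7897 (d = 8 + (24468 + 15147)/(-7 + 23698) = 8 + 39615/23691 = 8 + 39615*(1/23691) = 8 + 13205/7897 = 76381/7897 ≈ 9.6721)
c(E) = 144 (c(E) = 12² = 144)
F = -1060787/7897 (F = 76381/7897 - 1*144 = 76381/7897 - 144 = -1060787/7897 ≈ -134.33)
W/F = -21580/(-1060787/7897) = -21580*(-7897/1060787) = 13109020/81599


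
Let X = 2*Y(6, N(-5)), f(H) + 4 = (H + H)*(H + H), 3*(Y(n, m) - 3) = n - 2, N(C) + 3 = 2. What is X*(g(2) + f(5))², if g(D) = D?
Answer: 249704/3 ≈ 83235.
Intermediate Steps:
N(C) = -1 (N(C) = -3 + 2 = -1)
Y(n, m) = 7/3 + n/3 (Y(n, m) = 3 + (n - 2)/3 = 3 + (-2 + n)/3 = 3 + (-⅔ + n/3) = 7/3 + n/3)
f(H) = -4 + 4*H² (f(H) = -4 + (H + H)*(H + H) = -4 + (2*H)*(2*H) = -4 + 4*H²)
X = 26/3 (X = 2*(7/3 + (⅓)*6) = 2*(7/3 + 2) = 2*(13/3) = 26/3 ≈ 8.6667)
X*(g(2) + f(5))² = 26*(2 + (-4 + 4*5²))²/3 = 26*(2 + (-4 + 4*25))²/3 = 26*(2 + (-4 + 100))²/3 = 26*(2 + 96)²/3 = (26/3)*98² = (26/3)*9604 = 249704/3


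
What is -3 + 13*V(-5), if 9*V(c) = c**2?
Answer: 298/9 ≈ 33.111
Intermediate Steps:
V(c) = c**2/9
-3 + 13*V(-5) = -3 + 13*((1/9)*(-5)**2) = -3 + 13*((1/9)*25) = -3 + 13*(25/9) = -3 + 325/9 = 298/9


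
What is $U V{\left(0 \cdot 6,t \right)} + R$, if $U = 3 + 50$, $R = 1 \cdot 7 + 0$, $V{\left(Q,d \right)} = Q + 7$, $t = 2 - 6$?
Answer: $378$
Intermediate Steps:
$t = -4$ ($t = 2 - 6 = -4$)
$V{\left(Q,d \right)} = 7 + Q$
$R = 7$ ($R = 7 + 0 = 7$)
$U = 53$
$U V{\left(0 \cdot 6,t \right)} + R = 53 \left(7 + 0 \cdot 6\right) + 7 = 53 \left(7 + 0\right) + 7 = 53 \cdot 7 + 7 = 371 + 7 = 378$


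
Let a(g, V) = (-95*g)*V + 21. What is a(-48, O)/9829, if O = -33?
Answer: -150459/9829 ≈ -15.308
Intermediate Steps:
a(g, V) = 21 - 95*V*g (a(g, V) = -95*V*g + 21 = 21 - 95*V*g)
a(-48, O)/9829 = (21 - 95*(-33)*(-48))/9829 = (21 - 150480)*(1/9829) = -150459*1/9829 = -150459/9829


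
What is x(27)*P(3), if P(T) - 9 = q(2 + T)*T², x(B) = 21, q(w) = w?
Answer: 1134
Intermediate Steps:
P(T) = 9 + T²*(2 + T) (P(T) = 9 + (2 + T)*T² = 9 + T²*(2 + T))
x(27)*P(3) = 21*(9 + 3²*(2 + 3)) = 21*(9 + 9*5) = 21*(9 + 45) = 21*54 = 1134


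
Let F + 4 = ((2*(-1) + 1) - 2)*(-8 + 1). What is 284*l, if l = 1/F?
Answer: 284/17 ≈ 16.706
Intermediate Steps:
F = 17 (F = -4 + ((2*(-1) + 1) - 2)*(-8 + 1) = -4 + ((-2 + 1) - 2)*(-7) = -4 + (-1 - 2)*(-7) = -4 - 3*(-7) = -4 + 21 = 17)
l = 1/17 ≈ 0.058824
284*l = 284*(1/17) = 284/17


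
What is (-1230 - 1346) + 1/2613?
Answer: -6731087/2613 ≈ -2576.0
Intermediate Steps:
(-1230 - 1346) + 1/2613 = -2576 + 1/2613 = -6731087/2613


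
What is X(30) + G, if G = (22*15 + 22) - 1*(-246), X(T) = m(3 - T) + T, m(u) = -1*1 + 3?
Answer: 630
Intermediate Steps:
m(u) = 2 (m(u) = -1 + 3 = 2)
X(T) = 2 + T
G = 598 (G = (330 + 22) + 246 = 352 + 246 = 598)
X(30) + G = (2 + 30) + 598 = 32 + 598 = 630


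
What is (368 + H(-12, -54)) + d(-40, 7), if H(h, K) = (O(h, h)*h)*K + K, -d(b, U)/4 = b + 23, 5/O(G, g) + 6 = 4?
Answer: -1238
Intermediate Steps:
O(G, g) = -5/2 (O(G, g) = 5/(-6 + 4) = 5/(-2) = 5*(-½) = -5/2)
d(b, U) = -92 - 4*b (d(b, U) = -4*(b + 23) = -4*(23 + b) = -92 - 4*b)
H(h, K) = K - 5*K*h/2 (H(h, K) = (-5*h/2)*K + K = -5*K*h/2 + K = K - 5*K*h/2)
(368 + H(-12, -54)) + d(-40, 7) = (368 + (½)*(-54)*(2 - 5*(-12))) + (-92 - 4*(-40)) = (368 + (½)*(-54)*(2 + 60)) + (-92 + 160) = (368 + (½)*(-54)*62) + 68 = (368 - 1674) + 68 = -1306 + 68 = -1238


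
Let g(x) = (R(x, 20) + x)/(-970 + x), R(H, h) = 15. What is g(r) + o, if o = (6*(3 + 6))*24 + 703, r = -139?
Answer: 2217015/1109 ≈ 1999.1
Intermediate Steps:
g(x) = (15 + x)/(-970 + x)
o = 1999 (o = (6*9)*24 + 703 = 54*24 + 703 = 1296 + 703 = 1999)
g(r) + o = (15 - 139)/(-970 - 139) + 1999 = -124/(-1109) + 1999 = -1/1109*(-124) + 1999 = 124/1109 + 1999 = 2217015/1109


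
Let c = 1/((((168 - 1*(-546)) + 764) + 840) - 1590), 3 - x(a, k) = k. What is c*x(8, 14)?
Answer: -11/728 ≈ -0.015110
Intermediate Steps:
x(a, k) = 3 - k
c = 1/728 (c = 1/((((168 + 546) + 764) + 840) - 1590) = 1/(((714 + 764) + 840) - 1590) = 1/((1478 + 840) - 1590) = 1/(2318 - 1590) = 1/728 ≈ 0.0013736)
c*x(8, 14) = (3 - 1*14)/728 = (3 - 14)/728 = (1/728)*(-11) = -11/728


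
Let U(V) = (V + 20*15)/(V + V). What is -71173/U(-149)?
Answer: 21209554/151 ≈ 1.4046e+5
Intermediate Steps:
U(V) = (300 + V)/(2*V) (U(V) = (V + 300)/((2*V)) = (300 + V)*(1/(2*V)) = (300 + V)/(2*V))
-71173/U(-149) = -71173*(-298/(300 - 149)) = -71173/((½)*(-1/149)*151) = -71173/(-151/298) = -71173*(-298/151) = 21209554/151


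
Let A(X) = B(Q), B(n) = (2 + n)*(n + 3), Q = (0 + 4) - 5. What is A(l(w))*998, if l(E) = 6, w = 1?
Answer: 1996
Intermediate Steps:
Q = -1 (Q = 4 - 5 = -1)
B(n) = (2 + n)*(3 + n)
A(X) = 2 (A(X) = 6 + (-1)² + 5*(-1) = 6 + 1 - 5 = 2)
A(l(w))*998 = 2*998 = 1996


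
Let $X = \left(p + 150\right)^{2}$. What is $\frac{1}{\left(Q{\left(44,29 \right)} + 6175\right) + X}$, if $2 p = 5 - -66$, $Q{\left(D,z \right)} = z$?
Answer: $\frac{4}{162457} \approx 2.4622 \cdot 10^{-5}$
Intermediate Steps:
$p = \frac{71}{2}$ ($p = \frac{5 - -66}{2} = \frac{5 + 66}{2} = \frac{1}{2} \cdot 71 = \frac{71}{2} \approx 35.5$)
$X = \frac{137641}{4}$ ($X = \left(\frac{71}{2} + 150\right)^{2} = \left(\frac{371}{2}\right)^{2} = \frac{137641}{4} \approx 34410.0$)
$\frac{1}{\left(Q{\left(44,29 \right)} + 6175\right) + X} = \frac{1}{\left(29 + 6175\right) + \frac{137641}{4}} = \frac{1}{6204 + \frac{137641}{4}} = \frac{1}{\frac{162457}{4}} = \frac{4}{162457}$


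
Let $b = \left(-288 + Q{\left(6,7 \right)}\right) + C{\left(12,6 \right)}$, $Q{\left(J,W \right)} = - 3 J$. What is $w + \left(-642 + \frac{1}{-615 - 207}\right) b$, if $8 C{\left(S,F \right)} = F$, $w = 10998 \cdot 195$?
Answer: $\frac{2565276635}{1096} \approx 2.3406 \cdot 10^{6}$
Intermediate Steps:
$w = 2144610$
$C{\left(S,F \right)} = \frac{F}{8}$
$b = - \frac{1221}{4}$ ($b = \left(-288 - 18\right) + \frac{1}{8} \cdot 6 = \left(-288 - 18\right) + \frac{3}{4} = -306 + \frac{3}{4} = - \frac{1221}{4} \approx -305.25$)
$w + \left(-642 + \frac{1}{-615 - 207}\right) b = 2144610 + \left(-642 + \frac{1}{-615 - 207}\right) \left(- \frac{1221}{4}\right) = 2144610 + \left(-642 + \frac{1}{-822}\right) \left(- \frac{1221}{4}\right) = 2144610 + \left(-642 - \frac{1}{822}\right) \left(- \frac{1221}{4}\right) = 2144610 - - \frac{214784075}{1096} = 2144610 + \frac{214784075}{1096} = \frac{2565276635}{1096}$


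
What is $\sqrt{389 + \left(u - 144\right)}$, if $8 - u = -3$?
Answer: $16$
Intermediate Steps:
$u = 11$ ($u = 8 - -3 = 8 + 3 = 11$)
$\sqrt{389 + \left(u - 144\right)} = \sqrt{389 + \left(11 - 144\right)} = \sqrt{389 - 133} = \sqrt{256} = 16$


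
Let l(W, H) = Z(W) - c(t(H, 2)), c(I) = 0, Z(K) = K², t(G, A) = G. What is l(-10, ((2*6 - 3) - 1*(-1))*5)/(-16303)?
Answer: -100/16303 ≈ -0.0061338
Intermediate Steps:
l(W, H) = W² (l(W, H) = W² - 1*0 = W² + 0 = W²)
l(-10, ((2*6 - 3) - 1*(-1))*5)/(-16303) = (-10)²/(-16303) = 100*(-1/16303) = -100/16303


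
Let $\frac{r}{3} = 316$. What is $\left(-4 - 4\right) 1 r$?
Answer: $-7584$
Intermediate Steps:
$r = 948$ ($r = 3 \cdot 316 = 948$)
$\left(-4 - 4\right) 1 r = \left(-4 - 4\right) 1 \cdot 948 = \left(-8\right) 1 \cdot 948 = \left(-8\right) 948 = -7584$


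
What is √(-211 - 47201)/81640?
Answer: 3*I*√1317/40820 ≈ 0.0026671*I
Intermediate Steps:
√(-211 - 47201)/81640 = √(-47412)*(1/81640) = (6*I*√1317)*(1/81640) = 3*I*√1317/40820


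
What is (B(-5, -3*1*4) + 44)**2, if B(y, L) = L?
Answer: 1024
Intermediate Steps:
(B(-5, -3*1*4) + 44)**2 = (-3*1*4 + 44)**2 = (-3*4 + 44)**2 = (-12 + 44)**2 = 32**2 = 1024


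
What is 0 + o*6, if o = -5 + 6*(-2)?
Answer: -102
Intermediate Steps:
o = -17 (o = -5 - 12 = -17)
0 + o*6 = 0 - 17*6 = 0 - 102 = -102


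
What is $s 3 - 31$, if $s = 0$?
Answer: $-31$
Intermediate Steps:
$s 3 - 31 = 0 \cdot 3 - 31 = 0 - 31 = -31$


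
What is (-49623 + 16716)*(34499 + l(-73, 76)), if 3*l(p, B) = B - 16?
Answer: -1135916733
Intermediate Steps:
l(p, B) = -16/3 + B/3 (l(p, B) = (B - 16)/3 = (-16 + B)/3 = -16/3 + B/3)
(-49623 + 16716)*(34499 + l(-73, 76)) = (-49623 + 16716)*(34499 + (-16/3 + (⅓)*76)) = -32907*(34499 + (-16/3 + 76/3)) = -32907*(34499 + 20) = -32907*34519 = -1135916733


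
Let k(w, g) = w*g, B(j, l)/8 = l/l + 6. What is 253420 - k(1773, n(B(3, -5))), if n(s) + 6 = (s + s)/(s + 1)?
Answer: 4950910/19 ≈ 2.6057e+5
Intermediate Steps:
B(j, l) = 56 (B(j, l) = 8*(l/l + 6) = 8*(1 + 6) = 8*7 = 56)
n(s) = -6 + 2*s/(1 + s) (n(s) = -6 + (s + s)/(s + 1) = -6 + (2*s)/(1 + s) = -6 + 2*s/(1 + s))
k(w, g) = g*w
253420 - k(1773, n(B(3, -5))) = 253420 - 2*(-3 - 2*56)/(1 + 56)*1773 = 253420 - 2*(-3 - 112)/57*1773 = 253420 - 2*(1/57)*(-115)*1773 = 253420 - (-230)*1773/57 = 253420 - 1*(-135930/19) = 253420 + 135930/19 = 4950910/19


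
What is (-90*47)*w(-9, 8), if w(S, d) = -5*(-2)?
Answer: -42300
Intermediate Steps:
w(S, d) = 10
(-90*47)*w(-9, 8) = -90*47*10 = -4230*10 = -42300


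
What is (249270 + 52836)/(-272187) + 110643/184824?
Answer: -56036717/109600632 ≈ -0.51128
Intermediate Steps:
(249270 + 52836)/(-272187) + 110643/184824 = 302106*(-1/272187) + 110643*(1/184824) = -100702/90729 + 36881/61608 = -56036717/109600632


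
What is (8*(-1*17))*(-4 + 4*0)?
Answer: 544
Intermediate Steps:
(8*(-1*17))*(-4 + 4*0) = (8*(-17))*(-4 + 0) = -136*(-4) = 544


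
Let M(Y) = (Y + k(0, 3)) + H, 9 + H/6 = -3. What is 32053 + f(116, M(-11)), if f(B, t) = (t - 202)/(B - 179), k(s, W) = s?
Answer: 673208/21 ≈ 32058.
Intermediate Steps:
H = -72 (H = -54 + 6*(-3) = -54 - 18 = -72)
M(Y) = -72 + Y (M(Y) = (Y + 0) - 72 = Y - 72 = -72 + Y)
f(B, t) = (-202 + t)/(-179 + B)
32053 + f(116, M(-11)) = 32053 + (-202 + (-72 - 11))/(-179 + 116) = 32053 + (-202 - 83)/(-63) = 32053 - 1/63*(-285) = 32053 + 95/21 = 673208/21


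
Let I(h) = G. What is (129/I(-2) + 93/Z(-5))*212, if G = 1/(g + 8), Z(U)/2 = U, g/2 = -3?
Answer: 263622/5 ≈ 52724.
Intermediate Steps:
g = -6 (g = 2*(-3) = -6)
Z(U) = 2*U
G = ½ (G = 1/(-6 + 8) = 1/2 = ½ ≈ 0.50000)
I(h) = ½
(129/I(-2) + 93/Z(-5))*212 = (129/(½) + 93/((2*(-5))))*212 = (129*2 + 93/(-10))*212 = (258 + 93*(-⅒))*212 = (258 - 93/10)*212 = (2487/10)*212 = 263622/5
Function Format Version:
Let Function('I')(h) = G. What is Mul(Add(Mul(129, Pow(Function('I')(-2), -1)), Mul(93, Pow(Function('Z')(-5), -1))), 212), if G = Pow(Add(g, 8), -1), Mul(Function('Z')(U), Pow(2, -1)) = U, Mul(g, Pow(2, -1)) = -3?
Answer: Rational(263622, 5) ≈ 52724.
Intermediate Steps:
g = -6 (g = Mul(2, -3) = -6)
Function('Z')(U) = Mul(2, U)
G = Rational(1, 2) (G = Pow(Add(-6, 8), -1) = Pow(2, -1) = Rational(1, 2) ≈ 0.50000)
Function('I')(h) = Rational(1, 2)
Mul(Add(Mul(129, Pow(Function('I')(-2), -1)), Mul(93, Pow(Function('Z')(-5), -1))), 212) = Mul(Add(Mul(129, Pow(Rational(1, 2), -1)), Mul(93, Pow(Mul(2, -5), -1))), 212) = Mul(Add(Mul(129, 2), Mul(93, Pow(-10, -1))), 212) = Mul(Add(258, Mul(93, Rational(-1, 10))), 212) = Mul(Add(258, Rational(-93, 10)), 212) = Mul(Rational(2487, 10), 212) = Rational(263622, 5)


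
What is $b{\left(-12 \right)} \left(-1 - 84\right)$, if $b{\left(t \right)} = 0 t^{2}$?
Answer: $0$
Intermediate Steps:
$b{\left(t \right)} = 0$
$b{\left(-12 \right)} \left(-1 - 84\right) = 0 \left(-1 - 84\right) = 0 \left(-85\right) = 0$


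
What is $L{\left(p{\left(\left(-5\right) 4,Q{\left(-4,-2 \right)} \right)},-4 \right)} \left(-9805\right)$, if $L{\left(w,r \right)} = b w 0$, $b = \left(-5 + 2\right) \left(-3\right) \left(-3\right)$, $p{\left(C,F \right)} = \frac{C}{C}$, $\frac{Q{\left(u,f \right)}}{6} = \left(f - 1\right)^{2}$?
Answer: $0$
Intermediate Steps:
$Q{\left(u,f \right)} = 6 \left(-1 + f\right)^{2}$ ($Q{\left(u,f \right)} = 6 \left(f - 1\right)^{2} = 6 \left(-1 + f\right)^{2}$)
$p{\left(C,F \right)} = 1$
$b = -27$ ($b = \left(-3\right) \left(-3\right) \left(-3\right) = 9 \left(-3\right) = -27$)
$L{\left(w,r \right)} = 0$ ($L{\left(w,r \right)} = - 27 w 0 = 0$)
$L{\left(p{\left(\left(-5\right) 4,Q{\left(-4,-2 \right)} \right)},-4 \right)} \left(-9805\right) = 0 \left(-9805\right) = 0$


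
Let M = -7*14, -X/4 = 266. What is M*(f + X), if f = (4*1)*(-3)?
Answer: 105448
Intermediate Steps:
X = -1064 (X = -4*266 = -1064)
M = -98
f = -12 (f = 4*(-3) = -12)
M*(f + X) = -98*(-12 - 1064) = -98*(-1076) = 105448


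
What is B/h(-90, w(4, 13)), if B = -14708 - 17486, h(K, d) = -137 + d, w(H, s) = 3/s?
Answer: 209261/889 ≈ 235.39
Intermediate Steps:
B = -32194
B/h(-90, w(4, 13)) = -32194/(-137 + 3/13) = -32194/(-1778/13) = -32194*(-13/1778) = 209261/889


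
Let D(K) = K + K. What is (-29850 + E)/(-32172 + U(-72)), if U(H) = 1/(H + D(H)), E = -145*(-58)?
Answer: 4631040/6949153 ≈ 0.66642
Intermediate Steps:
D(K) = 2*K
E = 8410
U(H) = 1/(3*H) (U(H) = 1/(H + 2*H) = 1/(3*H))
(-29850 + E)/(-32172 + U(-72)) = (-29850 + 8410)/(-32172 + (⅓)/(-72)) = -21440/(-32172 + (⅓)*(-1/72)) = -21440/(-32172 - 1/216) = -21440/(-6949153/216) = -21440*(-216/6949153) = 4631040/6949153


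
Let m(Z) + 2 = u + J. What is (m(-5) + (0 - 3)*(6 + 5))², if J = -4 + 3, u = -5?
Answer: 1681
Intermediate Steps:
J = -1
m(Z) = -8 (m(Z) = -2 + (-5 - 1) = -2 - 6 = -8)
(m(-5) + (0 - 3)*(6 + 5))² = (-8 + (0 - 3)*(6 + 5))² = (-8 - 3*11)² = (-8 - 33)² = (-41)² = 1681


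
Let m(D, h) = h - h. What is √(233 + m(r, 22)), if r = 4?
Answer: √233 ≈ 15.264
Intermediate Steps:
m(D, h) = 0
√(233 + m(r, 22)) = √(233 + 0) = √233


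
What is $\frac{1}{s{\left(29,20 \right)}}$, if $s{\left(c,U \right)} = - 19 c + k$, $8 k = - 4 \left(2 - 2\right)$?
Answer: $- \frac{1}{551} \approx -0.0018149$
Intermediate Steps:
$k = 0$ ($k = \frac{\left(-4\right) \left(2 - 2\right)}{8} = \frac{\left(-4\right) 0}{8} = \frac{1}{8} \cdot 0 = 0$)
$s{\left(c,U \right)} = - 19 c$ ($s{\left(c,U \right)} = - 19 c + 0 = - 19 c$)
$\frac{1}{s{\left(29,20 \right)}} = \frac{1}{\left(-19\right) 29} = \frac{1}{-551} = - \frac{1}{551}$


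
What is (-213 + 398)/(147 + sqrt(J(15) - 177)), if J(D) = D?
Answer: 9065/7257 - 185*I*sqrt(2)/2419 ≈ 1.2491 - 0.10816*I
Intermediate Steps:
(-213 + 398)/(147 + sqrt(J(15) - 177)) = (-213 + 398)/(147 + sqrt(15 - 177)) = 185/(147 + sqrt(-162)) = 185/(147 + 9*I*sqrt(2))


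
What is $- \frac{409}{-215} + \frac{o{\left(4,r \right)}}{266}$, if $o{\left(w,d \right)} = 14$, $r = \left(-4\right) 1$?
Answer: $\frac{7986}{4085} \approx 1.955$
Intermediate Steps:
$r = -4$
$- \frac{409}{-215} + \frac{o{\left(4,r \right)}}{266} = - \frac{409}{-215} + \frac{14}{266} = \left(-409\right) \left(- \frac{1}{215}\right) + 14 \cdot \frac{1}{266} = \frac{409}{215} + \frac{1}{19} = \frac{7986}{4085}$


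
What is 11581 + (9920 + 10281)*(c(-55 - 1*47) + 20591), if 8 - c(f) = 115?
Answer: 413808865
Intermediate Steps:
c(f) = -107 (c(f) = 8 - 1*115 = 8 - 115 = -107)
11581 + (9920 + 10281)*(c(-55 - 1*47) + 20591) = 11581 + (9920 + 10281)*(-107 + 20591) = 11581 + 20201*20484 = 11581 + 413797284 = 413808865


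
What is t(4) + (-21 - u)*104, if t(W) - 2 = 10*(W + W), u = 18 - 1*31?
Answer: -750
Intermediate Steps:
u = -13 (u = 18 - 31 = -13)
t(W) = 2 + 20*W (t(W) = 2 + 10*(W + W) = 2 + 10*(2*W) = 2 + 20*W)
t(4) + (-21 - u)*104 = (2 + 20*4) + (-21 - 1*(-13))*104 = (2 + 80) + (-21 + 13)*104 = 82 - 8*104 = 82 - 832 = -750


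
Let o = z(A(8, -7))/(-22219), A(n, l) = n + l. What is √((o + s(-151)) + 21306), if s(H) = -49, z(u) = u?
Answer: √10494239936758/22219 ≈ 145.80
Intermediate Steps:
A(n, l) = l + n
o = -1/22219 (o = (-7 + 8)/(-22219) = 1*(-1/22219) = -1/22219 ≈ -4.5007e-5)
√((o + s(-151)) + 21306) = √((-1/22219 - 49) + 21306) = √(-1088732/22219 + 21306) = √(472309282/22219) = √10494239936758/22219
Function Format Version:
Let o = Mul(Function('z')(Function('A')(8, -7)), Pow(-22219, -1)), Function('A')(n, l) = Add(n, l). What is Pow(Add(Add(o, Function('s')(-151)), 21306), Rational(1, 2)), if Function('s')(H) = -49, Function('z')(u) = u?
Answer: Mul(Rational(1, 22219), Pow(10494239936758, Rational(1, 2))) ≈ 145.80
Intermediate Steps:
Function('A')(n, l) = Add(l, n)
o = Rational(-1, 22219) (o = Mul(Add(-7, 8), Pow(-22219, -1)) = Mul(1, Rational(-1, 22219)) = Rational(-1, 22219) ≈ -4.5007e-5)
Pow(Add(Add(o, Function('s')(-151)), 21306), Rational(1, 2)) = Pow(Add(Add(Rational(-1, 22219), -49), 21306), Rational(1, 2)) = Pow(Add(Rational(-1088732, 22219), 21306), Rational(1, 2)) = Pow(Rational(472309282, 22219), Rational(1, 2)) = Mul(Rational(1, 22219), Pow(10494239936758, Rational(1, 2)))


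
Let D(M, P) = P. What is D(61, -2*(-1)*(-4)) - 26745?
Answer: -26753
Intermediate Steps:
D(61, -2*(-1)*(-4)) - 26745 = -2*(-1)*(-4) - 26745 = 2*(-4) - 26745 = -8 - 26745 = -26753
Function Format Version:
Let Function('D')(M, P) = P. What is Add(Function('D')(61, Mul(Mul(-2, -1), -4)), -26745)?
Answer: -26753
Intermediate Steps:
Add(Function('D')(61, Mul(Mul(-2, -1), -4)), -26745) = Add(Mul(Mul(-2, -1), -4), -26745) = Add(Mul(2, -4), -26745) = Add(-8, -26745) = -26753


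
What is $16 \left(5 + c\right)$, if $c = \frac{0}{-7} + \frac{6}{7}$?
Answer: $\frac{656}{7} \approx 93.714$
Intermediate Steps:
$c = \frac{6}{7}$ ($c = 0 \left(- \frac{1}{7}\right) + 6 \cdot \frac{1}{7} = 0 + \frac{6}{7} = \frac{6}{7} \approx 0.85714$)
$16 \left(5 + c\right) = 16 \left(5 + \frac{6}{7}\right) = 16 \cdot \frac{41}{7} = \frac{656}{7}$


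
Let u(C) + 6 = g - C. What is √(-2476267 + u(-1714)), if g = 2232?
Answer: 3*I*√274703 ≈ 1572.4*I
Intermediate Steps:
u(C) = 2226 - C (u(C) = -6 + (2232 - C) = 2226 - C)
√(-2476267 + u(-1714)) = √(-2476267 + (2226 - 1*(-1714))) = √(-2476267 + (2226 + 1714)) = √(-2476267 + 3940) = √(-2472327) = 3*I*√274703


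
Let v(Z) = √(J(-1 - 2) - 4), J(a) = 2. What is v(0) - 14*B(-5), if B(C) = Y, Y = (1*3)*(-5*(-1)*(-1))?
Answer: 210 + I*√2 ≈ 210.0 + 1.4142*I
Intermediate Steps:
Y = -15 (Y = 3*(5*(-1)) = 3*(-5) = -15)
v(Z) = I*√2 (v(Z) = √(2 - 4) = √(-2) = I*√2)
B(C) = -15
v(0) - 14*B(-5) = I*√2 - 14*(-15) = I*√2 + 210 = 210 + I*√2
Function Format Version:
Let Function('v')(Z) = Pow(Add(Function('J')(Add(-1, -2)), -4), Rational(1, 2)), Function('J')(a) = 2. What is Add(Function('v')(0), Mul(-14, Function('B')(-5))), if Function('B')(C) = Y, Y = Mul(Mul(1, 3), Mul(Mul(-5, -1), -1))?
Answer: Add(210, Mul(I, Pow(2, Rational(1, 2)))) ≈ Add(210.00, Mul(1.4142, I))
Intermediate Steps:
Y = -15 (Y = Mul(3, Mul(5, -1)) = Mul(3, -5) = -15)
Function('v')(Z) = Mul(I, Pow(2, Rational(1, 2))) (Function('v')(Z) = Pow(Add(2, -4), Rational(1, 2)) = Pow(-2, Rational(1, 2)) = Mul(I, Pow(2, Rational(1, 2))))
Function('B')(C) = -15
Add(Function('v')(0), Mul(-14, Function('B')(-5))) = Add(Mul(I, Pow(2, Rational(1, 2))), Mul(-14, -15)) = Add(Mul(I, Pow(2, Rational(1, 2))), 210) = Add(210, Mul(I, Pow(2, Rational(1, 2))))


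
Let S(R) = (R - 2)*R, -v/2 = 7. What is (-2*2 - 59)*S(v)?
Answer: -14112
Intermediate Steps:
v = -14 (v = -2*7 = -14)
S(R) = R*(-2 + R) (S(R) = (-2 + R)*R = R*(-2 + R))
(-2*2 - 59)*S(v) = (-2*2 - 59)*(-14*(-2 - 14)) = (-4 - 59)*(-14*(-16)) = -63*224 = -14112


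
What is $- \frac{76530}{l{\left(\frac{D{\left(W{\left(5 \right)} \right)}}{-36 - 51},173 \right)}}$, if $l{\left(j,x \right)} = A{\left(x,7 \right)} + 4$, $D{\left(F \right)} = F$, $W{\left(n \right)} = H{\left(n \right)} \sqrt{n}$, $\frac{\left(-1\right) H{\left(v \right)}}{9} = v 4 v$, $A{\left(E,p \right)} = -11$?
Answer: $\frac{76530}{7} \approx 10933.0$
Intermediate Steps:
$H{\left(v \right)} = - 36 v^{2}$ ($H{\left(v \right)} = - 9 v 4 v = - 9 \cdot 4 v v = - 9 \cdot 4 v^{2} = - 36 v^{2}$)
$W{\left(n \right)} = - 36 n^{\frac{5}{2}}$ ($W{\left(n \right)} = - 36 n^{2} \sqrt{n} = - 36 n^{\frac{5}{2}}$)
$l{\left(j,x \right)} = -7$ ($l{\left(j,x \right)} = -11 + 4 = -7$)
$- \frac{76530}{l{\left(\frac{D{\left(W{\left(5 \right)} \right)}}{-36 - 51},173 \right)}} = - \frac{76530}{-7} = \left(-76530\right) \left(- \frac{1}{7}\right) = \frac{76530}{7}$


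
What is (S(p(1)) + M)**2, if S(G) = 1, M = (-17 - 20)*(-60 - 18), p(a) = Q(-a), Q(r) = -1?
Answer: 8334769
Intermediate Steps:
p(a) = -1
M = 2886 (M = -37*(-78) = 2886)
(S(p(1)) + M)**2 = (1 + 2886)**2 = 2887**2 = 8334769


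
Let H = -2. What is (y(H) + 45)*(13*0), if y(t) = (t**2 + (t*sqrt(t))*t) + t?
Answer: 0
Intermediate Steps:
y(t) = t + t**2 + t**(5/2) (y(t) = (t**2 + t**(3/2)*t) + t = (t**2 + t**(5/2)) + t = t + t**2 + t**(5/2))
(y(H) + 45)*(13*0) = ((-2 + (-2)**2 + (-2)**(5/2)) + 45)*(13*0) = ((-2 + 4 + 4*I*sqrt(2)) + 45)*0 = ((2 + 4*I*sqrt(2)) + 45)*0 = (47 + 4*I*sqrt(2))*0 = 0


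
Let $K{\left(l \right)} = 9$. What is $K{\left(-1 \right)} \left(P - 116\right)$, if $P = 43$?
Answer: $-657$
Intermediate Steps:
$K{\left(-1 \right)} \left(P - 116\right) = 9 \left(43 - 116\right) = 9 \left(-73\right) = -657$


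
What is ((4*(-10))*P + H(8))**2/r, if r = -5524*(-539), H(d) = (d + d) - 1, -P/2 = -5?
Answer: 275/5524 ≈ 0.049783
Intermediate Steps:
P = 10 (P = -2*(-5) = 10)
H(d) = -1 + 2*d (H(d) = 2*d - 1 = -1 + 2*d)
r = 2977436
((4*(-10))*P + H(8))**2/r = ((4*(-10))*10 + (-1 + 2*8))**2/2977436 = (-40*10 + (-1 + 16))**2*(1/2977436) = (-400 + 15)**2*(1/2977436) = (-385)**2*(1/2977436) = 148225*(1/2977436) = 275/5524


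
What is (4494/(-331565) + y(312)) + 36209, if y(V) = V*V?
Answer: 44281495951/331565 ≈ 1.3355e+5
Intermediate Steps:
y(V) = V²
(4494/(-331565) + y(312)) + 36209 = (4494/(-331565) + 312²) + 36209 = (4494*(-1/331565) + 97344) + 36209 = (-4494/331565 + 97344) + 36209 = 32275858866/331565 + 36209 = 44281495951/331565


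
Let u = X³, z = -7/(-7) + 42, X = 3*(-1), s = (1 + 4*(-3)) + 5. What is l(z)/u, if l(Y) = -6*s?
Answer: -4/3 ≈ -1.3333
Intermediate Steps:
s = -6 (s = (1 - 12) + 5 = -11 + 5 = -6)
X = -3
z = 43 (z = -7*(-⅐) + 42 = 1 + 42 = 43)
l(Y) = 36 (l(Y) = -6*(-6) = 36)
u = -27 (u = (-3)³ = -27)
l(z)/u = 36/(-27) = 36*(-1/27) = -4/3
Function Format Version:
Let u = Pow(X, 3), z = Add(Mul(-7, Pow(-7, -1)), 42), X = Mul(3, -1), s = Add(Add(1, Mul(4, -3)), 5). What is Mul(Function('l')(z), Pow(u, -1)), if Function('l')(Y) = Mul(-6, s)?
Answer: Rational(-4, 3) ≈ -1.3333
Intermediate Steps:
s = -6 (s = Add(Add(1, -12), 5) = Add(-11, 5) = -6)
X = -3
z = 43 (z = Add(Mul(-7, Rational(-1, 7)), 42) = Add(1, 42) = 43)
Function('l')(Y) = 36 (Function('l')(Y) = Mul(-6, -6) = 36)
u = -27 (u = Pow(-3, 3) = -27)
Mul(Function('l')(z), Pow(u, -1)) = Mul(36, Pow(-27, -1)) = Mul(36, Rational(-1, 27)) = Rational(-4, 3)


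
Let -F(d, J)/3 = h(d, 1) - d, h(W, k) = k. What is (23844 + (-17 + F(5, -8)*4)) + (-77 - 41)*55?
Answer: 17385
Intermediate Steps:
F(d, J) = -3 + 3*d (F(d, J) = -3*(1 - d) = -3 + 3*d)
(23844 + (-17 + F(5, -8)*4)) + (-77 - 41)*55 = (23844 + (-17 + (-3 + 3*5)*4)) + (-77 - 41)*55 = (23844 + (-17 + (-3 + 15)*4)) - 118*55 = (23844 + (-17 + 12*4)) - 6490 = (23844 + (-17 + 48)) - 6490 = (23844 + 31) - 6490 = 23875 - 6490 = 17385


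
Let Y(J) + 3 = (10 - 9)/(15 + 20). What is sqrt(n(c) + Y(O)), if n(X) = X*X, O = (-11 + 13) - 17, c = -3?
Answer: sqrt(7385)/35 ≈ 2.4553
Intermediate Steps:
O = -15 (O = 2 - 17 = -15)
Y(J) = -104/35 (Y(J) = -3 + (10 - 9)/(15 + 20) = -3 + 1/35 = -104/35)
n(X) = X**2
sqrt(n(c) + Y(O)) = sqrt((-3)**2 - 104/35) = sqrt(9 - 104/35) = sqrt(211/35) = sqrt(7385)/35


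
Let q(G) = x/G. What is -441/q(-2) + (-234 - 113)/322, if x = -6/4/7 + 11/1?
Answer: 3923659/48622 ≈ 80.697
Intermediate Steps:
x = 151/14 (x = -6*¼*(⅐) + 11*1 = -3/2*⅐ + 11 = -3/14 + 11 = 151/14 ≈ 10.786)
q(G) = 151/(14*G)
-441/q(-2) + (-234 - 113)/322 = -441/((151/14)/(-2)) + (-234 - 113)/322 = -441/((151/14)*(-½)) - 347*1/322 = -441/(-151/28) - 347/322 = -441*(-28/151) - 347/322 = 12348/151 - 347/322 = 3923659/48622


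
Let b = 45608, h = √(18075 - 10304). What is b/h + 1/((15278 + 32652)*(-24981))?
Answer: -1/1197339330 + 45608*√7771/7771 ≈ 517.37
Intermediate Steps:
h = √7771 ≈ 88.153
b/h + 1/((15278 + 32652)*(-24981)) = 45608/(√7771) + 1/((15278 + 32652)*(-24981)) = 45608*(√7771/7771) - 1/24981/47930 = 45608*√7771/7771 + (1/47930)*(-1/24981) = 45608*√7771/7771 - 1/1197339330 = -1/1197339330 + 45608*√7771/7771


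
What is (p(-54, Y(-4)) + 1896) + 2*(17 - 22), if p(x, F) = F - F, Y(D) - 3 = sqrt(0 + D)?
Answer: 1886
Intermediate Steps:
Y(D) = 3 + sqrt(D) (Y(D) = 3 + sqrt(0 + D) = 3 + sqrt(D))
p(x, F) = 0
(p(-54, Y(-4)) + 1896) + 2*(17 - 22) = (0 + 1896) + 2*(17 - 22) = 1896 + 2*(-5) = 1896 - 10 = 1886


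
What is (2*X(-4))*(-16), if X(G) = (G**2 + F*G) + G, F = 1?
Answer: -256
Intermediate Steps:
X(G) = G**2 + 2*G (X(G) = (G**2 + 1*G) + G = (G**2 + G) + G = (G + G**2) + G = G**2 + 2*G)
(2*X(-4))*(-16) = (2*(-4*(2 - 4)))*(-16) = (2*(-4*(-2)))*(-16) = (2*8)*(-16) = 16*(-16) = -256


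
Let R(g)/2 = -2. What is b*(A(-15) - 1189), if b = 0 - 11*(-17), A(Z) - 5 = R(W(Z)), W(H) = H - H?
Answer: -222156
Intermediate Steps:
W(H) = 0
R(g) = -4 (R(g) = 2*(-2) = -4)
A(Z) = 1 (A(Z) = 5 - 4 = 1)
b = 187 (b = 0 + 187 = 187)
b*(A(-15) - 1189) = 187*(1 - 1189) = 187*(-1188) = -222156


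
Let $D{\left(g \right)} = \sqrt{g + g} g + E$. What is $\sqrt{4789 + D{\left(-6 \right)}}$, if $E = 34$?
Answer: $\sqrt{4823 - 12 i \sqrt{3}} \approx 69.448 - 0.1496 i$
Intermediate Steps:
$D{\left(g \right)} = 34 + \sqrt{2} g^{\frac{3}{2}}$ ($D{\left(g \right)} = \sqrt{g + g} g + 34 = \sqrt{2 g} g + 34 = \sqrt{2} \sqrt{g} g + 34 = \sqrt{2} g^{\frac{3}{2}} + 34 = 34 + \sqrt{2} g^{\frac{3}{2}}$)
$\sqrt{4789 + D{\left(-6 \right)}} = \sqrt{4789 + \left(34 + \sqrt{2} \left(-6\right)^{\frac{3}{2}}\right)} = \sqrt{4789 + \left(34 + \sqrt{2} \left(- 6 i \sqrt{6}\right)\right)} = \sqrt{4789 + \left(34 - 12 i \sqrt{3}\right)} = \sqrt{4823 - 12 i \sqrt{3}}$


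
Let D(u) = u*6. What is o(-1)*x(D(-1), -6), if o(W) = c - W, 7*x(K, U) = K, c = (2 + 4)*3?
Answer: -114/7 ≈ -16.286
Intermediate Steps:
D(u) = 6*u
c = 18 (c = 6*3 = 18)
x(K, U) = K/7
o(W) = 18 - W
o(-1)*x(D(-1), -6) = (18 - 1*(-1))*((6*(-1))/7) = (18 + 1)*((⅐)*(-6)) = 19*(-6/7) = -114/7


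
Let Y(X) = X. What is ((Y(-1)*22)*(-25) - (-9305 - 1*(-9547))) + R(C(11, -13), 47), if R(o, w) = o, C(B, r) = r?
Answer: 295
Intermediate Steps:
((Y(-1)*22)*(-25) - (-9305 - 1*(-9547))) + R(C(11, -13), 47) = (-1*22*(-25) - (-9305 - 1*(-9547))) - 13 = (-22*(-25) - (-9305 + 9547)) - 13 = (550 - 1*242) - 13 = (550 - 242) - 13 = 308 - 13 = 295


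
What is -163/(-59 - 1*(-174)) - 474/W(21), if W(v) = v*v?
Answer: -42131/16905 ≈ -2.4922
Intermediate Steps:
W(v) = v²
-163/(-59 - 1*(-174)) - 474/W(21) = -163/(-59 - 1*(-174)) - 474/(21²) = -163/(-59 + 174) - 474/441 = -163/115 - 474*1/441 = -163*1/115 - 158/147 = -163/115 - 158/147 = -42131/16905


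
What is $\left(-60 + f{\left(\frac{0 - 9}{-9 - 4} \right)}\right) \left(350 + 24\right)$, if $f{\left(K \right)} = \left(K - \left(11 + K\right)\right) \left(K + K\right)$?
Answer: $- \frac{365772}{13} \approx -28136.0$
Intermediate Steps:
$f{\left(K \right)} = - 22 K$ ($f{\left(K \right)} = - 11 \cdot 2 K = - 22 K$)
$\left(-60 + f{\left(\frac{0 - 9}{-9 - 4} \right)}\right) \left(350 + 24\right) = \left(-60 - 22 \frac{0 - 9}{-9 - 4}\right) \left(350 + 24\right) = \left(-60 - 22 \left(- \frac{9}{-13}\right)\right) 374 = \left(-60 - 22 \left(\left(-9\right) \left(- \frac{1}{13}\right)\right)\right) 374 = \left(-60 - \frac{198}{13}\right) 374 = \left(- \frac{978}{13}\right) 374 = - \frac{365772}{13}$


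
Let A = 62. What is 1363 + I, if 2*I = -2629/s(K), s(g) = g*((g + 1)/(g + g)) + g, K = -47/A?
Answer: 270675/79 ≈ 3426.3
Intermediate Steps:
K = -47/62 ≈ -0.75806
s(g) = ½ + 3*g/2 (s(g) = g*((1 + g)/((2*g))) + g = g*((1 + g)*(1/(2*g))) + g = g*((1 + g)/(2*g)) + g = (½ + g/2) + g = ½ + 3*g/2)
I = 162998/79 (I = (-2629/(½ + (3/2)*(-47/62)))/2 = (-2629/(½ - 141/124))/2 = (-2629/(-79/124))/2 = (-2629*(-124/79))/2 = (½)*(325996/79) = 162998/79 ≈ 2063.3)
1363 + I = 1363 + 162998/79 = 270675/79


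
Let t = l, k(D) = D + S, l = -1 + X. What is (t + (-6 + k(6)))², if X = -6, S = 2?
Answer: 25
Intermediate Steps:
l = -7 (l = -1 - 6 = -7)
k(D) = 2 + D (k(D) = D + 2 = 2 + D)
t = -7
(t + (-6 + k(6)))² = (-7 + (-6 + (2 + 6)))² = (-7 + (-6 + 8))² = (-7 + 2)² = (-5)² = 25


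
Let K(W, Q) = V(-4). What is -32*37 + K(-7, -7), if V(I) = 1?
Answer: -1183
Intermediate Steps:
K(W, Q) = 1
-32*37 + K(-7, -7) = -32*37 + 1 = -1184 + 1 = -1183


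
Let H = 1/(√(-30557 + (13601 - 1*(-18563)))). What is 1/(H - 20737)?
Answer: -33324359/691047232582 - √1607/691047232582 ≈ -4.8223e-5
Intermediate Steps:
H = √1607/1607 (H = 1/(√(-30557 + (13601 + 18563))) = 1/(√(-30557 + 32164)) = 1/(√1607) = √1607/1607 ≈ 0.024945)
1/(H - 20737) = 1/(√1607/1607 - 20737) = 1/(-20737 + √1607/1607)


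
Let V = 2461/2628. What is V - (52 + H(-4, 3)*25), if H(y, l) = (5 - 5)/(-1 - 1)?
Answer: -134195/2628 ≈ -51.064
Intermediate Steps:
H(y, l) = 0 (H(y, l) = 0/(-2) = 0*(-½) = 0)
V = 2461/2628 (V = 2461*(1/2628) = 2461/2628 ≈ 0.93645)
V - (52 + H(-4, 3)*25) = 2461/2628 - (52 + 0*25) = 2461/2628 - (52 + 0) = 2461/2628 - 1*52 = 2461/2628 - 52 = -134195/2628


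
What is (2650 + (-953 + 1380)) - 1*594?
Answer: 2483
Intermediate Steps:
(2650 + (-953 + 1380)) - 1*594 = (2650 + 427) - 594 = 3077 - 594 = 2483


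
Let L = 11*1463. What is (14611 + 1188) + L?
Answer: 31892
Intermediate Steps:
L = 16093
(14611 + 1188) + L = (14611 + 1188) + 16093 = 15799 + 16093 = 31892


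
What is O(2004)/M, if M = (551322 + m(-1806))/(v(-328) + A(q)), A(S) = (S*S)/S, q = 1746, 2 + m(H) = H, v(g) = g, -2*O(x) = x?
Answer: -710418/274757 ≈ -2.5856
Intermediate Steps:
O(x) = -x/2
m(H) = -2 + H
A(S) = S (A(S) = S²/S = S)
M = 274757/709 (M = (551322 + (-2 - 1806))/(-328 + 1746) = (551322 - 1808)/1418 = 549514*(1/1418) = 274757/709 ≈ 387.53)
O(2004)/M = (-½*2004)/(274757/709) = -1002*709/274757 = -710418/274757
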